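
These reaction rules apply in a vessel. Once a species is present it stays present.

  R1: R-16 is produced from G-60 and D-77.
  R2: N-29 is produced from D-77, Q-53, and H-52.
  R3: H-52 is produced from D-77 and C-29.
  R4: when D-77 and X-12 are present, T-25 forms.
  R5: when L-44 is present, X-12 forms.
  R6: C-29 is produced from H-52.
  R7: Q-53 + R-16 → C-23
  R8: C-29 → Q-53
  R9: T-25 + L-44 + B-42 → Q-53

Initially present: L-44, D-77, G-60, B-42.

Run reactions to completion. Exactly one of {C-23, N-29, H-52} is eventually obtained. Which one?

G-60 and D-77 present → R-16 forms (R1).
L-44 present → X-12 forms (R5).
D-77 and X-12 present → T-25 forms (R4).
T-25, L-44, and B-42 present → Q-53 forms (R9).
Q-53 and R-16 present → C-23 forms (R7).
N-29 would need D-77, Q-53, and H-52 (R2), but H-52 never forms. H-52 would need D-77 and C-29 (R3), but C-29 never forms.

C-23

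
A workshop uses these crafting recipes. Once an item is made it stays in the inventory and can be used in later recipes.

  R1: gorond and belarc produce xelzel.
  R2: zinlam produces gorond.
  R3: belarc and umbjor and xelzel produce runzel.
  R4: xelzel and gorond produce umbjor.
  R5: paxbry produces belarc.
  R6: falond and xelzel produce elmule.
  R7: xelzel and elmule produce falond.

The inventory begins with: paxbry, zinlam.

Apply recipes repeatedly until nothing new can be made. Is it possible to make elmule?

No

elmule would need falond and xelzel (R6), but falond is never obtained.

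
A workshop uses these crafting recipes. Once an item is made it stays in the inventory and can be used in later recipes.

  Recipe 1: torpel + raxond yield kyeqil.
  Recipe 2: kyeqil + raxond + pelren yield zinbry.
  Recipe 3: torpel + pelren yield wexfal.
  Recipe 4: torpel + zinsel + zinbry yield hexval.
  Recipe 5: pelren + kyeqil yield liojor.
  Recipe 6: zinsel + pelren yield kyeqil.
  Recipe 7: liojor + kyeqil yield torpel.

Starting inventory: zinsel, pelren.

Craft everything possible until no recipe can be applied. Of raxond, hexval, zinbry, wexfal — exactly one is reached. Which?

wexfal

Using Recipe 6, zinsel and pelren make kyeqil.
pelren + kyeqil → liojor (Recipe 5).
Using Recipe 7, liojor and kyeqil make torpel.
torpel + pelren → wexfal (Recipe 3).
zinbry would need kyeqil, raxond, and pelren (Recipe 2), but raxond is never obtained. hexval would need torpel, zinsel, and zinbry (Recipe 4), but zinbry is never obtained. No rule produces raxond, and it is not given.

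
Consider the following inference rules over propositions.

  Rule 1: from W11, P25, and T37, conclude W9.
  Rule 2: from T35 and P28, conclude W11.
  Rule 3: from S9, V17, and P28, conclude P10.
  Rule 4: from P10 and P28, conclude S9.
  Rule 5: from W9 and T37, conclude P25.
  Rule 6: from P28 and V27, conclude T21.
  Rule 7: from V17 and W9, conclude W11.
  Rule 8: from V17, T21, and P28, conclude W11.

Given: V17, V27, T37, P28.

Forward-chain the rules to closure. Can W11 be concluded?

From P28 and V27, Rule 6 gives T21.
V17, T21, and P28 hold, so W11 follows (Rule 8).

Yes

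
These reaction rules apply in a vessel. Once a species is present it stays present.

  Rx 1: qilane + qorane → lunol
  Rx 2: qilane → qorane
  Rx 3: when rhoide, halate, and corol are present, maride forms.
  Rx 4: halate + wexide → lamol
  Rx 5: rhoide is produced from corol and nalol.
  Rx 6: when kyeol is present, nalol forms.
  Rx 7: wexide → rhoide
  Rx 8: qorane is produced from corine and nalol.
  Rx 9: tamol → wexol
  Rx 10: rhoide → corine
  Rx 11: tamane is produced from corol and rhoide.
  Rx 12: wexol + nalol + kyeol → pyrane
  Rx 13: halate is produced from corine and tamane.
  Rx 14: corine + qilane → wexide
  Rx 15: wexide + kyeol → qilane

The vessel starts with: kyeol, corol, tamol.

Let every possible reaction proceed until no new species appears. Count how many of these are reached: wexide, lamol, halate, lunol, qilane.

1

kyeol present → nalol forms (Rx 6).
corol and nalol present → rhoide forms (Rx 5).
rhoide present → corine forms (Rx 10).
corol and rhoide present → tamane forms (Rx 11).
corine and tamane present → halate forms (Rx 13).
wexide would need corine and qilane (Rx 14), but qilane never forms.
lamol would need halate and wexide (Rx 4), but wexide never forms.
halate: reached.
lunol would need qilane and qorane (Rx 1), but qilane never forms.
qilane would need wexide and kyeol (Rx 15), but wexide never forms.
Reached: halate — 1 of the 5.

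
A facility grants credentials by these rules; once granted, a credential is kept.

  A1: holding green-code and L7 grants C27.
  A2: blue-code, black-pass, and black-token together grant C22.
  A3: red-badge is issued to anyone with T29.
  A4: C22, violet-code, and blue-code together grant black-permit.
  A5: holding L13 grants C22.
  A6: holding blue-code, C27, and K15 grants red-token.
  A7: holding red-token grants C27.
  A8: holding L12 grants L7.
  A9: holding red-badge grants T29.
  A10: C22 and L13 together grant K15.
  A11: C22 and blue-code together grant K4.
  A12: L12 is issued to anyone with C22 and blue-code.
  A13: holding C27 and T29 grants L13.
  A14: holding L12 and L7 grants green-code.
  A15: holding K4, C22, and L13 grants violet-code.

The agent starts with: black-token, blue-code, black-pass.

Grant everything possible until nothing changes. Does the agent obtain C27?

Yes

Holding blue-code, black-pass, and black-token grants C22 (A2).
Holding C22 and blue-code grants L12 (A12).
Holding L12 grants L7 (A8).
Holding L12 and L7 grants green-code (A14).
Holding green-code and L7 grants C27 (A1).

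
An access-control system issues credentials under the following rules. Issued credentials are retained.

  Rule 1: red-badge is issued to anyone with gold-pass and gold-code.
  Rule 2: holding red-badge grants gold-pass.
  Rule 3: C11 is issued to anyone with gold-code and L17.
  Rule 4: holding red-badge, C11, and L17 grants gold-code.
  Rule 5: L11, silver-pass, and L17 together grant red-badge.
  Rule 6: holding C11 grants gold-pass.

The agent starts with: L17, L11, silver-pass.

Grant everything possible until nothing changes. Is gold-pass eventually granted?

Yes

Holding L11, silver-pass, and L17 grants red-badge (Rule 5).
Holding red-badge grants gold-pass (Rule 2).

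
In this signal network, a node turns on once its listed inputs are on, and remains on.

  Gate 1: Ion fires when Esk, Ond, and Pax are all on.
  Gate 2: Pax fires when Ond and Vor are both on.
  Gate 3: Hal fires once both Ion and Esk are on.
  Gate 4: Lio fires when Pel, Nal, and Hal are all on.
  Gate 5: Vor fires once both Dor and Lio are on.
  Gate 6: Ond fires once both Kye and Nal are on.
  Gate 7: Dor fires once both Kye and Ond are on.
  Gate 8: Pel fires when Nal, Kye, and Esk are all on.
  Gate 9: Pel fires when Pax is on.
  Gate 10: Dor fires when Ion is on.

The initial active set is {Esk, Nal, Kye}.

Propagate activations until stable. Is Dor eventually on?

Yes

Kye and Nal are on, so Ond fires (Gate 6).
Gate 7: Kye and Ond on → Dor on.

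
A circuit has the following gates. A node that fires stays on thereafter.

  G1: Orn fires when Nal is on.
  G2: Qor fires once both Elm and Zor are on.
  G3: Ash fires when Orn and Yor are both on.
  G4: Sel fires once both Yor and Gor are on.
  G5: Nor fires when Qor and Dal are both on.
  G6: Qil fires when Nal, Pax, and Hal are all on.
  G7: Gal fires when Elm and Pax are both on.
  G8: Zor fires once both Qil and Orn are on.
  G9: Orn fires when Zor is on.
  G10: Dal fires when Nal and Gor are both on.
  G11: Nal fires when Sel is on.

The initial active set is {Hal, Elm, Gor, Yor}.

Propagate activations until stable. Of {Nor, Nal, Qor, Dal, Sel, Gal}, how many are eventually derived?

3

G4: Yor and Gor on → Sel on.
Sel is on, so Nal fires (G11).
G10: Nal and Gor on → Dal on.
Nor would need Qor and Dal (G5), but Qor never turns on.
Nal: reached.
Qor would need Elm and Zor (G2), but Zor never turns on.
Dal: reached.
Sel: reached.
Gal would need Elm and Pax (G7), but Pax never turns on.
Reached: Nal, Dal, and Sel — 3 of the 6.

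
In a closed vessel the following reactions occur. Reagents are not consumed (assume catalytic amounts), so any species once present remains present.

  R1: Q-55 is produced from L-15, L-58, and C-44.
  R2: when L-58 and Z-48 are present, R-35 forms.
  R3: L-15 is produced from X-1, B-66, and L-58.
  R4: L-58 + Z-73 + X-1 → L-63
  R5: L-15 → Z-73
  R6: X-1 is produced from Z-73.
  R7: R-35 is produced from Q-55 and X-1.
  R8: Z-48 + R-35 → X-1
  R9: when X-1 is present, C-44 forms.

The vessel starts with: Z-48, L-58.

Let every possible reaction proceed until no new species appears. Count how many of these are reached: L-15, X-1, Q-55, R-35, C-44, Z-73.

3

L-58 and Z-48 present → R-35 forms (R2).
Z-48 and R-35 present → X-1 forms (R8).
X-1 present → C-44 forms (R9).
L-15 would need X-1, B-66, and L-58 (R3), but B-66 never forms.
X-1: reached.
Q-55 would need L-15, L-58, and C-44 (R1), but L-15 never forms.
R-35: reached.
C-44: reached.
Z-73 would need L-15 (R5), but L-15 never forms.
Reached: X-1, R-35, and C-44 — 3 of the 6.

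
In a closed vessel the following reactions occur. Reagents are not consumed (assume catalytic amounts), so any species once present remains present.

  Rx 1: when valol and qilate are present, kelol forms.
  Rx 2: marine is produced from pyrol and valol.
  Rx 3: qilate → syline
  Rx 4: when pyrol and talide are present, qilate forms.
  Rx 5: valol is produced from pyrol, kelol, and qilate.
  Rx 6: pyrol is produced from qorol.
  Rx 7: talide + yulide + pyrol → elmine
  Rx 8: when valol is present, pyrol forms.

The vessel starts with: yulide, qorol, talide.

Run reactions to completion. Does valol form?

valol would need pyrol, kelol, and qilate (Rx 5), but kelol never forms.

No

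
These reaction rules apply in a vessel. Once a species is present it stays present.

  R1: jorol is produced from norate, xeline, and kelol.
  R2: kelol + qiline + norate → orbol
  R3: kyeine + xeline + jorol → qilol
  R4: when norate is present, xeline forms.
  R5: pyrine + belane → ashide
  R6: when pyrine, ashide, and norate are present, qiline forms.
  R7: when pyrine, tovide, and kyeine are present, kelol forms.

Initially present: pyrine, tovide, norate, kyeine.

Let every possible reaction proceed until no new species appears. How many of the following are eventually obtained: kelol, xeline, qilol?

3

pyrine, tovide, and kyeine present → kelol forms (R7).
norate present → xeline forms (R4).
norate, xeline, and kelol present → jorol forms (R1).
kyeine, xeline, and jorol present → qilol forms (R3).
kelol: reached.
xeline: reached.
qilol: reached.
All 3 are reached.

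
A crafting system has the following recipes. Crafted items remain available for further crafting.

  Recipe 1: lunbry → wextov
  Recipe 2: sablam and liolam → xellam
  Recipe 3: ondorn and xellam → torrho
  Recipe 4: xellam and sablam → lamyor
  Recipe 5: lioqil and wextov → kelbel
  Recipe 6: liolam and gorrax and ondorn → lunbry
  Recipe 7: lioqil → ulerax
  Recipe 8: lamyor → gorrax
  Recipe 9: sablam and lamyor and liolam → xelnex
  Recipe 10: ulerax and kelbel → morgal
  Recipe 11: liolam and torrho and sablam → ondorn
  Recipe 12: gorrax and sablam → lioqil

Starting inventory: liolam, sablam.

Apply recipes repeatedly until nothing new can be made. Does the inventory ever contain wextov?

wextov would need lunbry (Recipe 1), but lunbry is never obtained.

No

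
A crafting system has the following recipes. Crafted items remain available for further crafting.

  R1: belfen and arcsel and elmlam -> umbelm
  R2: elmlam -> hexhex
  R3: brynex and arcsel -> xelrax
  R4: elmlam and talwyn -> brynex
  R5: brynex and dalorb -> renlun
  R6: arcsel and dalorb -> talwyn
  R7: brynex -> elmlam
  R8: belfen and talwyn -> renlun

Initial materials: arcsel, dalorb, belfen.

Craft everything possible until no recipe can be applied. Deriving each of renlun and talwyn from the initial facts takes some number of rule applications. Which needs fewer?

talwyn: Using R6, arcsel and dalorb make talwyn. [1 rule application]
renlun: arcsel and dalorb -> talwyn (R6). Using R8, belfen and talwyn make renlun. [2 rule applications]
talwyn needs fewer.

talwyn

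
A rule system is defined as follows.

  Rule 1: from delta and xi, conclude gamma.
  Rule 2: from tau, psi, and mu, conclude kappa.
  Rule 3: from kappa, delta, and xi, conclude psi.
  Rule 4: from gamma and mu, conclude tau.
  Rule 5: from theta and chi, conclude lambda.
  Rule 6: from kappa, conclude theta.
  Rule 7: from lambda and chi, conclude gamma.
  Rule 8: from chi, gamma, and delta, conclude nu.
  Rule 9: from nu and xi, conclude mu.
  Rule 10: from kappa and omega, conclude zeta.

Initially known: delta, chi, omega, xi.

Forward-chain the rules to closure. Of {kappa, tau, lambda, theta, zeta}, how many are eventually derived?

delta and xi hold, so gamma follows (Rule 1).
From chi, gamma, and delta, Rule 8 gives nu.
nu and xi hold, so mu follows (Rule 9).
From gamma and mu, Rule 4 gives tau.
kappa would need tau, psi, and mu (Rule 2), but psi is never established.
tau: reached.
lambda would need theta and chi (Rule 5), but theta is never established.
theta would need kappa (Rule 6), but kappa is never established.
zeta would need kappa and omega (Rule 10), but kappa is never established.
Reached: tau — 1 of the 5.

1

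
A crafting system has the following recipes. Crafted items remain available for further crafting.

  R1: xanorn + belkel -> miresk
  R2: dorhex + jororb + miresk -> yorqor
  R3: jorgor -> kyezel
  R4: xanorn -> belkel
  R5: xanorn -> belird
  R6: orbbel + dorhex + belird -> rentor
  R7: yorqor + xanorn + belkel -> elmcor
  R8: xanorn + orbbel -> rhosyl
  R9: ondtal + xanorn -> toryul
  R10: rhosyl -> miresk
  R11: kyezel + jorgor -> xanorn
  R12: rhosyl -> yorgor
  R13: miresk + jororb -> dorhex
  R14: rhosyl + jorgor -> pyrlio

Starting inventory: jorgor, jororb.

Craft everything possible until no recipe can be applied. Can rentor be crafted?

No

rentor would need orbbel, dorhex, and belird (R6), but orbbel is never obtained.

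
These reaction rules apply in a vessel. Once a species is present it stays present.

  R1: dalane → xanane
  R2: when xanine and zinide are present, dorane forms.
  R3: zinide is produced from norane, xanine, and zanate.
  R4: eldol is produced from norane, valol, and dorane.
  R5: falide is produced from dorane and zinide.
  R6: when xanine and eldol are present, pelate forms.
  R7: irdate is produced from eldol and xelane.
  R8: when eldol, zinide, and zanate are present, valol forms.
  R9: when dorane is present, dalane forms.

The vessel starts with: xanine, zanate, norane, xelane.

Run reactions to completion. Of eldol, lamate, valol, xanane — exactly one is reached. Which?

xanane

norane, xanine, and zanate present → zinide forms (R3).
xanine and zinide present → dorane forms (R2).
dorane present → dalane forms (R9).
dalane present → xanane forms (R1).
eldol would need norane, valol, and dorane (R4), but valol never forms. valol would need eldol, zinide, and zanate (R8), but eldol never forms. No rule produces lamate, and it is not given.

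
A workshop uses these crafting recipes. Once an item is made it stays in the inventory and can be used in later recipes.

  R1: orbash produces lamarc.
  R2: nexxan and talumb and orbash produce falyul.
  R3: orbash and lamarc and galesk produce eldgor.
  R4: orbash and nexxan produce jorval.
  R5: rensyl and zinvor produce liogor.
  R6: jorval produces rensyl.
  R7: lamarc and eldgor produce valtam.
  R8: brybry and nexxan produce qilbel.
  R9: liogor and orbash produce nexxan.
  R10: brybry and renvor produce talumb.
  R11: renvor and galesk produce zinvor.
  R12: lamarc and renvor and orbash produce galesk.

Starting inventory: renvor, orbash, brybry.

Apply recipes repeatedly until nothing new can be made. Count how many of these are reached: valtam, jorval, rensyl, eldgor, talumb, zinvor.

4

Using R10, brybry and renvor make talumb.
Using R1, orbash makes lamarc.
Using R12, lamarc, renvor, and orbash make galesk.
renvor and galesk → zinvor (R11).
orbash and lamarc and galesk → eldgor (R3).
lamarc and eldgor → valtam (R7).
valtam: reached.
jorval would need orbash and nexxan (R4), but nexxan is never obtained.
rensyl would need jorval (R6), but jorval is never obtained.
eldgor: reached.
talumb: reached.
zinvor: reached.
Reached: valtam, eldgor, talumb, and zinvor — 4 of the 6.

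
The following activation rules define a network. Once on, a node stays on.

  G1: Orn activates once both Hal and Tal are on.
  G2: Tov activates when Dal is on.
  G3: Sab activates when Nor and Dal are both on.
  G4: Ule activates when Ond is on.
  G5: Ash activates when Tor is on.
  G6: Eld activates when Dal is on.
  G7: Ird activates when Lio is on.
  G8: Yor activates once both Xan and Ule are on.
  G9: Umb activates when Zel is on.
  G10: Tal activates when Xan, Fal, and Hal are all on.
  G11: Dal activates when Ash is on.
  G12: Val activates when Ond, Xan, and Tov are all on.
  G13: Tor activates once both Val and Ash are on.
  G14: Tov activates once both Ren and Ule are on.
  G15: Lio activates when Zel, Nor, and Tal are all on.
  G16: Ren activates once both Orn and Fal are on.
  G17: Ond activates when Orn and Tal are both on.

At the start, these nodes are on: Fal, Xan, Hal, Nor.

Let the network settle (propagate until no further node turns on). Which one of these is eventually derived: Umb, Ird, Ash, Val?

Val

Xan, Fal, and Hal are on, so Tal activates (G10).
G1: Hal and Tal on → Orn on.
Orn and Tal are on, so Ond activates (G17).
Orn and Fal are on, so Ren activates (G16).
G4: Ond on → Ule on.
G14: Ren and Ule on → Tov on.
G12: Ond, Xan, and Tov on → Val on.
Ash would need Tor (G5), but Tor never turns on. Ird would need Lio (G7), but Lio never turns on. Umb would need Zel (G9), but Zel never turns on.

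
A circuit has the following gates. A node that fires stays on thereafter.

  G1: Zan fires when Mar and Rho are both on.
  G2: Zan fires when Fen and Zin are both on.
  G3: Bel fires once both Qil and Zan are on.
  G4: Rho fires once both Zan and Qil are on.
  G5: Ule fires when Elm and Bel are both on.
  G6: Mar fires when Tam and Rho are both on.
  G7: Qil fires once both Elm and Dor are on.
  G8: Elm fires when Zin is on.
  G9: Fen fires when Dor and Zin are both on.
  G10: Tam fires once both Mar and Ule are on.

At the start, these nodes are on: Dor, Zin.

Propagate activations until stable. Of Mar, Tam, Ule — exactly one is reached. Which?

Dor and Zin are on, so Fen fires (G9).
G8: Zin on → Elm on.
G7: Elm and Dor on → Qil on.
G2: Fen and Zin on → Zan on.
Qil and Zan are on, so Bel fires (G3).
G5: Elm and Bel on → Ule on.
Mar would need Tam and Rho (G6), but Tam never turns on. Tam would need Mar and Ule (G10), but Mar never turns on.

Ule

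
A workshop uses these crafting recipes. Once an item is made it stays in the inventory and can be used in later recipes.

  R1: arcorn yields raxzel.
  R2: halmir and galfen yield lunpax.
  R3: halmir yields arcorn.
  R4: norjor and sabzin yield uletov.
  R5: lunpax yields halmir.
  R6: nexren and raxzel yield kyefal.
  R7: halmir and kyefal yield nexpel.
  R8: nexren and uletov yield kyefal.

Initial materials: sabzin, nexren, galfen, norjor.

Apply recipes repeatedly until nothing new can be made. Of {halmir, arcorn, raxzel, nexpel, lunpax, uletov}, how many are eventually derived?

1

Using R4, norjor and sabzin make uletov.
halmir would need lunpax (R5), but lunpax is never obtained.
arcorn would need halmir (R3), but halmir is never obtained.
raxzel would need arcorn (R1), but arcorn is never obtained.
nexpel would need halmir and kyefal (R7), but halmir is never obtained.
lunpax would need halmir and galfen (R2), but halmir is never obtained.
uletov: reached.
Reached: uletov — 1 of the 6.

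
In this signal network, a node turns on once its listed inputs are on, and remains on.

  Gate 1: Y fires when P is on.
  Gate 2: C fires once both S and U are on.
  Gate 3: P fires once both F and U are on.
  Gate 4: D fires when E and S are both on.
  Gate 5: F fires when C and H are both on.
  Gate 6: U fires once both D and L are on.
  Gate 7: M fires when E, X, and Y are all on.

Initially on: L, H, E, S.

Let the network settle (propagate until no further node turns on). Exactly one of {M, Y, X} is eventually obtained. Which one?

E and S are on, so D fires (Gate 4).
Gate 6: D and L on → U on.
S and U are on, so C fires (Gate 2).
Gate 5: C and H on → F on.
F and U are on, so P fires (Gate 3).
P is on, so Y fires (Gate 1).
M would need E, X, and Y (Gate 7), but X never turns on. No rule produces X, and it is not given.

Y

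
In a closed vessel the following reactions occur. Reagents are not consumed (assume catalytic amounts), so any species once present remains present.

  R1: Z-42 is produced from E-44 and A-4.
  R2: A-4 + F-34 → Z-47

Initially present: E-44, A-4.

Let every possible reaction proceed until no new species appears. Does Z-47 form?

Z-47 would need A-4 and F-34 (R2), but F-34 never forms.

No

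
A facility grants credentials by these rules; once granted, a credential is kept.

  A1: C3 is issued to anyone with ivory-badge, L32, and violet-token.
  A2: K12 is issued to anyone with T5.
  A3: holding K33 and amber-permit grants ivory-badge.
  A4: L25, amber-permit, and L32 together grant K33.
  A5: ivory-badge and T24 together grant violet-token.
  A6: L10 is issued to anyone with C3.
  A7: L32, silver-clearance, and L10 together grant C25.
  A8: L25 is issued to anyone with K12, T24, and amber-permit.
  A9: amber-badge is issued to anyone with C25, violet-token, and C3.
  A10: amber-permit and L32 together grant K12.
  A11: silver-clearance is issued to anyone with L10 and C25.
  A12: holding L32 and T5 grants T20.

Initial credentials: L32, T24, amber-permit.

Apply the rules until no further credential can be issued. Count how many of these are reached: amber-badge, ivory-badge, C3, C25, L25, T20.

Holding amber-permit and L32 grants K12 (A10).
Holding K12, T24, and amber-permit grants L25 (A8).
Holding L25, amber-permit, and L32 grants K33 (A4).
Holding K33 and amber-permit grants ivory-badge (A3).
Holding ivory-badge and T24 grants violet-token (A5).
Holding ivory-badge, L32, and violet-token grants C3 (A1).
amber-badge would need C25, violet-token, and C3 (A9), but C25 is never granted.
ivory-badge: reached.
C3: reached.
C25 would need L32, silver-clearance, and L10 (A7), but silver-clearance is never granted.
L25: reached.
T20 would need L32 and T5 (A12), but T5 is never granted.
Reached: ivory-badge, C3, and L25 — 3 of the 6.

3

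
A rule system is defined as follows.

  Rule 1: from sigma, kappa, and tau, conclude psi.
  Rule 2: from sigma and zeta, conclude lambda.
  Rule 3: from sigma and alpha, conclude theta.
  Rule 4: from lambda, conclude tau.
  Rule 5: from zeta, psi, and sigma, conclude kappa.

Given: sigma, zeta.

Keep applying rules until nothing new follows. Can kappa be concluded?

kappa would need zeta, psi, and sigma (Rule 5), but psi is never established.

No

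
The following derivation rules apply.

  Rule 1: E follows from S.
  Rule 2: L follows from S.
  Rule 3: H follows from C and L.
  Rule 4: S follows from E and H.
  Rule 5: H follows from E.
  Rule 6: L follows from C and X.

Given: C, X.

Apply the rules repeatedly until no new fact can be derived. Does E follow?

No

E would need S (Rule 1), but S is never established.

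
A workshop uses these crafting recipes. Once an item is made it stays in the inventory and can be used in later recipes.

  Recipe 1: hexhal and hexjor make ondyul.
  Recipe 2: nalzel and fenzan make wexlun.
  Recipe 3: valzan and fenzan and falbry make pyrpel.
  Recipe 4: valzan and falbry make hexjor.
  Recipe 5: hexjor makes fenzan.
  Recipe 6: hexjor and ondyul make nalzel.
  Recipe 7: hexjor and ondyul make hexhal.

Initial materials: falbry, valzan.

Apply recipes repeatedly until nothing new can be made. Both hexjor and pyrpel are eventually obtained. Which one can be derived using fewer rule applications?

hexjor: valzan and falbry → hexjor (Recipe 4). [1 rule application]
pyrpel: valzan and falbry → hexjor (Recipe 4). Using Recipe 5, hexjor makes fenzan. Using Recipe 3, valzan, fenzan, and falbry make pyrpel. [3 rule applications]
hexjor needs fewer.

hexjor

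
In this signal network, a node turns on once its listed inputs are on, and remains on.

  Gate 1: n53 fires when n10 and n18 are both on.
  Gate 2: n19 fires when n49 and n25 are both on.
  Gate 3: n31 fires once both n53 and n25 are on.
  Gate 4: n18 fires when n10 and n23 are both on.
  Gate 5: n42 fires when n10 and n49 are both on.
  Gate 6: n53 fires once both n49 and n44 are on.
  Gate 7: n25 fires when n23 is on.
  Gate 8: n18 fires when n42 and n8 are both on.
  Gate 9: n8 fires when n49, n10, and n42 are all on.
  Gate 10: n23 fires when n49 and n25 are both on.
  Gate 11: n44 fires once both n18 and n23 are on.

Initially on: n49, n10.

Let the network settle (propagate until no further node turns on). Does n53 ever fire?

Yes

n10 and n49 are on, so n42 fires (Gate 5).
n49, n10, and n42 are on, so n8 fires (Gate 9).
Gate 8: n42 and n8 on → n18 on.
n10 and n18 are on, so n53 fires (Gate 1).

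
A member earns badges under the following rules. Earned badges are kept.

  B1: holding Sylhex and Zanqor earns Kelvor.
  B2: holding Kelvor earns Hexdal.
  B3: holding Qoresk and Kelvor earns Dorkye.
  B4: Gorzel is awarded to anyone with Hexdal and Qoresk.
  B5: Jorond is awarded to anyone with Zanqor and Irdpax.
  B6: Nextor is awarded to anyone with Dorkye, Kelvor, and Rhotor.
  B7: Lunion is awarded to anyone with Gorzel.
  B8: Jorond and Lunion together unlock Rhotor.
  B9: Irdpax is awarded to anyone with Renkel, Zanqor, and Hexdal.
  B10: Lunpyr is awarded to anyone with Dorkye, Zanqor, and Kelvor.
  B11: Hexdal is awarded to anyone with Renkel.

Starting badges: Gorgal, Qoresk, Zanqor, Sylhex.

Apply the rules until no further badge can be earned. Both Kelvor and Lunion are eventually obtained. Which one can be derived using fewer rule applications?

Kelvor: With Sylhex and Zanqor, Kelvor is earned (B1). [1 rule application]
Lunion: With Sylhex and Zanqor, Kelvor is earned (B1). With Kelvor, Hexdal is earned (B2). With Hexdal and Qoresk, Gorzel is earned (B4). With Gorzel, Lunion is earned (B7). [4 rule applications]
Kelvor needs fewer.

Kelvor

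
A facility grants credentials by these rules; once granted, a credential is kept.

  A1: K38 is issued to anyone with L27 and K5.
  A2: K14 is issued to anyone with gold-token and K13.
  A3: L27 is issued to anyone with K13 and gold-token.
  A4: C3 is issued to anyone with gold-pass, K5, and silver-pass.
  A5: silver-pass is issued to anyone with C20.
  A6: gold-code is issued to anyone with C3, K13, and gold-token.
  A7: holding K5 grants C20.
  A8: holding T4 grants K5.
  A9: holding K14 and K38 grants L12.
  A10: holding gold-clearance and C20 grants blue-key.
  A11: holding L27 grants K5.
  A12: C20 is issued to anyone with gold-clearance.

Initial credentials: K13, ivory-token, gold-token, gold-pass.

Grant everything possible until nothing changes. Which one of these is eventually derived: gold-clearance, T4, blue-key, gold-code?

Holding K13 and gold-token grants L27 (A3).
Holding L27 grants K5 (A11).
Holding K5 grants C20 (A7).
Holding C20 grants silver-pass (A5).
Holding gold-pass, K5, and silver-pass grants C3 (A4).
Holding C3, K13, and gold-token grants gold-code (A6).
blue-key would need gold-clearance and C20 (A10), but gold-clearance is never granted. No rule produces T4, and it is not given. No rule produces gold-clearance, and it is not given.

gold-code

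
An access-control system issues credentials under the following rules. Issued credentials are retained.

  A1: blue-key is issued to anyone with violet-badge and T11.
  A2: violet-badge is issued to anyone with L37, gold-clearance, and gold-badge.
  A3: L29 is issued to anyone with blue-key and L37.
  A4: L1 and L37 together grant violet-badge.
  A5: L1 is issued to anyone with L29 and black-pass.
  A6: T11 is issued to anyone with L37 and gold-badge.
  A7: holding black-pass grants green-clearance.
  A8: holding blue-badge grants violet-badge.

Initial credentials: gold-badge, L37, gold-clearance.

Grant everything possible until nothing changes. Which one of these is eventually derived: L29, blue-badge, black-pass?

Holding L37, gold-clearance, and gold-badge grants violet-badge (A2).
Holding L37 and gold-badge grants T11 (A6).
Holding violet-badge and T11 grants blue-key (A1).
Holding blue-key and L37 grants L29 (A3).
No rule produces black-pass, and it is not given. No rule produces blue-badge, and it is not given.

L29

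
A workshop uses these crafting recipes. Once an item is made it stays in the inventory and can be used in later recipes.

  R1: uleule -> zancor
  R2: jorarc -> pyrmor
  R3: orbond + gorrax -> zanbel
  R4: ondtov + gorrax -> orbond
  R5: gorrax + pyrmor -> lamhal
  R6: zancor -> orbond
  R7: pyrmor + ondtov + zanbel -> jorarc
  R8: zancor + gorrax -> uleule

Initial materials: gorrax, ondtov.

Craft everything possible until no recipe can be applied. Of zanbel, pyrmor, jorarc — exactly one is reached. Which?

Using R4, ondtov and gorrax make orbond.
Using R3, orbond and gorrax make zanbel.
pyrmor would need jorarc (R2), but jorarc is never obtained. jorarc would need pyrmor, ondtov, and zanbel (R7), but pyrmor is never obtained.

zanbel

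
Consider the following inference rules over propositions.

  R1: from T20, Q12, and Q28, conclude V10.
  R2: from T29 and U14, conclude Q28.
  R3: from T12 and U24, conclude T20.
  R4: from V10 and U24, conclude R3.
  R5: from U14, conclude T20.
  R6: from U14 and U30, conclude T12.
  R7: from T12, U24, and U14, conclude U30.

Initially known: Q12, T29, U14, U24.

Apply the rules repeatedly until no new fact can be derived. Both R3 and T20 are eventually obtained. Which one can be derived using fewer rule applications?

T20

T20: U14 holds, so T20 follows (R5). [1 rule application]
R3: From T29 and U14, R2 gives Q28. U14 holds, so T20 follows (R5). T20, Q12, and Q28 hold, so V10 follows (R1). V10 and U24 hold, so R3 follows (R4). [4 rule applications]
T20 needs fewer.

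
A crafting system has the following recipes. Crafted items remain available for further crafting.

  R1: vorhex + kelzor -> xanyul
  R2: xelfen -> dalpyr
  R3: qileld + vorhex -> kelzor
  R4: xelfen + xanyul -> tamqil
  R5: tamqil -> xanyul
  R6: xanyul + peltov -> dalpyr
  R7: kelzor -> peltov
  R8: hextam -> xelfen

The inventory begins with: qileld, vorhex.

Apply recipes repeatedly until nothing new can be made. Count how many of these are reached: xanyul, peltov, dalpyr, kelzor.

Using R3, qileld and vorhex make kelzor.
kelzor -> peltov (R7).
Using R1, vorhex and kelzor make xanyul.
Using R6, xanyul and peltov make dalpyr.
xanyul: reached.
peltov: reached.
dalpyr: reached.
kelzor: reached.
All 4 are reached.

4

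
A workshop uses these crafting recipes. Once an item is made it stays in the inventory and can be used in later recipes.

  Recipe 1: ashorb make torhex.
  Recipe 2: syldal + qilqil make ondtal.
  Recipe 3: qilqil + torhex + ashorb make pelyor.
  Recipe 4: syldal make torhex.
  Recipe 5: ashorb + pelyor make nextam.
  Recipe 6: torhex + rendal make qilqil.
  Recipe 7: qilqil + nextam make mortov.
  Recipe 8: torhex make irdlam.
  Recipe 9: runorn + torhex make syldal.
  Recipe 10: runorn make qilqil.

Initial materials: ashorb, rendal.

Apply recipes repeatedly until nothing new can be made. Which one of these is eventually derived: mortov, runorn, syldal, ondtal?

mortov

ashorb → torhex (Recipe 1).
torhex + rendal → qilqil (Recipe 6).
Using Recipe 3, qilqil, torhex, and ashorb make pelyor.
Using Recipe 5, ashorb and pelyor make nextam.
qilqil + nextam → mortov (Recipe 7).
syldal would need runorn and torhex (Recipe 9), but runorn is never obtained. ondtal would need syldal and qilqil (Recipe 2), but syldal is never obtained. No rule produces runorn, and it is not given.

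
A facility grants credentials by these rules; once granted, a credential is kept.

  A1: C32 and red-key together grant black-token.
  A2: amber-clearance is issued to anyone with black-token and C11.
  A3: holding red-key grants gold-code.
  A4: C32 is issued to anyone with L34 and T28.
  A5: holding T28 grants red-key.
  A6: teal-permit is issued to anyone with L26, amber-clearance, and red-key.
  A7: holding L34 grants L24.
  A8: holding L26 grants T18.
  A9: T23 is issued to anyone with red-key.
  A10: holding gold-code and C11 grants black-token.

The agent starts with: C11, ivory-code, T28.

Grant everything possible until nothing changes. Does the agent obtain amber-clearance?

Yes

Holding T28 grants red-key (A5).
Holding red-key grants gold-code (A3).
Holding gold-code and C11 grants black-token (A10).
Holding black-token and C11 grants amber-clearance (A2).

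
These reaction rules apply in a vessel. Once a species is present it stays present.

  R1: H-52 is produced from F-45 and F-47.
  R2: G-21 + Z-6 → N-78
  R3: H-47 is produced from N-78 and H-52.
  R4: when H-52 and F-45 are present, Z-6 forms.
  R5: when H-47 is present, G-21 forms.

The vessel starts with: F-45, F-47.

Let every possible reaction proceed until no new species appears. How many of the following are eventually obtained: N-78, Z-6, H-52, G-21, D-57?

F-45 and F-47 present → H-52 forms (R1).
H-52 and F-45 present → Z-6 forms (R4).
N-78 would need G-21 and Z-6 (R2), but G-21 never forms.
Z-6: reached.
H-52: reached.
G-21 would need H-47 (R5), but H-47 never forms.
No rule produces D-57, and it is not given.
Reached: Z-6 and H-52 — 2 of the 5.

2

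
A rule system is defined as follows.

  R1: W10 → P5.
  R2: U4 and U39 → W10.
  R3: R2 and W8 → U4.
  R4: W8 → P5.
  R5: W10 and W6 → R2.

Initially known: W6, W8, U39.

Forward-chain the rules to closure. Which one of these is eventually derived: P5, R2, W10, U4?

P5

From W8, R4 gives P5.
U4 would need R2 and W8 (R3), but R2 is never established. R2 would need W10 and W6 (R5), but W10 is never established. W10 would need U4 and U39 (R2), but U4 is never established.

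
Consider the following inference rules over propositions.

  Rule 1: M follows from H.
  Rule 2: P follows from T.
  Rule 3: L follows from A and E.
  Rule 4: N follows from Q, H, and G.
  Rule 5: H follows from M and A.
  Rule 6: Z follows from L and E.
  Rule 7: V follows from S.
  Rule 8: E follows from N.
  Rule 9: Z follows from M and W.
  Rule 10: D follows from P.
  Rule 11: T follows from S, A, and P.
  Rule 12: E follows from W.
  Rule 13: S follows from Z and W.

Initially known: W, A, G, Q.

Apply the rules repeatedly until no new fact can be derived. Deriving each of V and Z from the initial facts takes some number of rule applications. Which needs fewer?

Z

Z: W holds, so E follows (Rule 12). A and E hold, so L follows (Rule 3). From L and E, Rule 6 gives Z. [3 rule applications]
V: From W, Rule 12 gives E. From A and E, Rule 3 gives L. From L and E, Rule 6 gives Z. From Z and W, Rule 13 gives S. From S, Rule 7 gives V. [5 rule applications]
Z needs fewer.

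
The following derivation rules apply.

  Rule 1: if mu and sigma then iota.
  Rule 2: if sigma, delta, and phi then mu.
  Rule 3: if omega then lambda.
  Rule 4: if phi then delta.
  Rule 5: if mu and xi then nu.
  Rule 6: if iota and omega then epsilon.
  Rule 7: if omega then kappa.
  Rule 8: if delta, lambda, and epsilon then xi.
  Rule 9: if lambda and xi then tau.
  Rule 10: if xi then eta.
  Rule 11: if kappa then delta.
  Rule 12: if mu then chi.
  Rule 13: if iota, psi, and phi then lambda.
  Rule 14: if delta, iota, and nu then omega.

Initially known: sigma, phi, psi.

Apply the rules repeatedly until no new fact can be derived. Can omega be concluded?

omega would need delta, iota, and nu (Rule 14), but nu is never established.

No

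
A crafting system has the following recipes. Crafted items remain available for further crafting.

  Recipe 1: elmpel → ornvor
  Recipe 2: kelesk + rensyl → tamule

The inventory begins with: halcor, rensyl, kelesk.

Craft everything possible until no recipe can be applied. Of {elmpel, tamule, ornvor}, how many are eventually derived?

kelesk + rensyl → tamule (Recipe 2).
No rule produces elmpel, and it is not given.
tamule: reached.
ornvor would need elmpel (Recipe 1), but elmpel is never obtained.
Reached: tamule — 1 of the 3.

1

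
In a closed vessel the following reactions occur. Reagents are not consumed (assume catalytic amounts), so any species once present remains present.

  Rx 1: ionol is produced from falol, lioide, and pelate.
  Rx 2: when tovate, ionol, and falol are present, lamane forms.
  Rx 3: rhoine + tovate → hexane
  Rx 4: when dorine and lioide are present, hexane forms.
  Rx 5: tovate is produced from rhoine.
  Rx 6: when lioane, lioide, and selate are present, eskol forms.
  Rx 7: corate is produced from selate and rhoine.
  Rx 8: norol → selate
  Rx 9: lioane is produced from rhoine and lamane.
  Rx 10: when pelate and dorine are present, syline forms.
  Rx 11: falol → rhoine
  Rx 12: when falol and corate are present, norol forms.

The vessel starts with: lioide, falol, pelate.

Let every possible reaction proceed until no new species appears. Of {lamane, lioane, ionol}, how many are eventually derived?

falol present → rhoine forms (Rx 11).
falol, lioide, and pelate present → ionol forms (Rx 1).
rhoine present → tovate forms (Rx 5).
tovate, ionol, and falol present → lamane forms (Rx 2).
rhoine and lamane present → lioane forms (Rx 9).
lamane: reached.
lioane: reached.
ionol: reached.
All 3 are reached.

3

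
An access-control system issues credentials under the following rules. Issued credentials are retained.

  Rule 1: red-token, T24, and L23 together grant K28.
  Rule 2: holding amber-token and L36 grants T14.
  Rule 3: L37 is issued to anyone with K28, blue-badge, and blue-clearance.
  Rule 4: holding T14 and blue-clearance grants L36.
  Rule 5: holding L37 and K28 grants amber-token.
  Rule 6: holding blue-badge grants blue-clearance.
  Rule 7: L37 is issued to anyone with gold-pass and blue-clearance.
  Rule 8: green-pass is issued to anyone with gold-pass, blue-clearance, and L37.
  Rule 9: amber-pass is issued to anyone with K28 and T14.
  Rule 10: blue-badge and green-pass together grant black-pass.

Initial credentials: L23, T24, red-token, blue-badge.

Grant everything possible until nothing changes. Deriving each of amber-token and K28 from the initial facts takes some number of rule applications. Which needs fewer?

K28

K28: Holding red-token, T24, and L23 grants K28 (Rule 1). [1 rule application]
amber-token: Holding red-token, T24, and L23 grants K28 (Rule 1). Holding blue-badge grants blue-clearance (Rule 6). Holding K28, blue-badge, and blue-clearance grants L37 (Rule 3). Holding L37 and K28 grants amber-token (Rule 5). [4 rule applications]
K28 needs fewer.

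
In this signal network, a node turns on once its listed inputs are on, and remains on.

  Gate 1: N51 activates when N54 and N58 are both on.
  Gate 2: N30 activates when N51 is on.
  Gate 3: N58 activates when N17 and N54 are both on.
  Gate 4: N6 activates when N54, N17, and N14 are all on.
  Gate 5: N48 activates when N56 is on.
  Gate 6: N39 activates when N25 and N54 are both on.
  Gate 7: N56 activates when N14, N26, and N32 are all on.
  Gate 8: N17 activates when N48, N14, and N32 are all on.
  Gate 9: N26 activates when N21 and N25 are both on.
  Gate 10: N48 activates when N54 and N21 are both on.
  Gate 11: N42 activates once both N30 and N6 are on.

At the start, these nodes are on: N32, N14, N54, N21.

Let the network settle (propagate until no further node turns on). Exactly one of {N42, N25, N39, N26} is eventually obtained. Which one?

N42

Gate 10: N54 and N21 on → N48 on.
Gate 8: N48, N14, and N32 on → N17 on.
N54, N17, and N14 are on, so N6 activates (Gate 4).
Gate 3: N17 and N54 on → N58 on.
Gate 1: N54 and N58 on → N51 on.
Gate 2: N51 on → N30 on.
Gate 11: N30 and N6 on → N42 on.
No rule produces N25, and it is not given. N26 would need N21 and N25 (Gate 9), but N25 never turns on. N39 would need N25 and N54 (Gate 6), but N25 never turns on.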